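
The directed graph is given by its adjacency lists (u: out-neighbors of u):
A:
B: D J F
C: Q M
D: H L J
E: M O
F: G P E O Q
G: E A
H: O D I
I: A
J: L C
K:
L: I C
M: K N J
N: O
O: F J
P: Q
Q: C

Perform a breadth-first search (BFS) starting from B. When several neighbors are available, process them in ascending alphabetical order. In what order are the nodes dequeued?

B → D → F → J → H → L → E → G → O → P → Q → C → I → M → A → K → N

Visit B; enqueue D, F, J → queue [D, F, J]
Visit D; enqueue H, L → queue [F, J, H, L]
Visit F; enqueue E, G, O, P, Q → queue [J, H, L, E, G, O, P, Q]
Visit J; enqueue C → queue [H, L, E, G, O, P, Q, C]
Visit H; enqueue I → queue [L, E, G, O, P, Q, C, I]
Visit L → queue [E, G, O, P, Q, C, I]
Visit E; enqueue M → queue [G, O, P, Q, C, I, M]
Visit G; enqueue A → queue [O, P, Q, C, I, M, A]
Visit O → queue [P, Q, C, I, M, A]
Visit P → queue [Q, C, I, M, A]
Visit Q → queue [C, I, M, A]
Visit C → queue [I, M, A]
Visit I → queue [M, A]
Visit M; enqueue K, N → queue [A, K, N]
Visit A → queue [K, N]
Visit K → queue [N]
Visit N → queue []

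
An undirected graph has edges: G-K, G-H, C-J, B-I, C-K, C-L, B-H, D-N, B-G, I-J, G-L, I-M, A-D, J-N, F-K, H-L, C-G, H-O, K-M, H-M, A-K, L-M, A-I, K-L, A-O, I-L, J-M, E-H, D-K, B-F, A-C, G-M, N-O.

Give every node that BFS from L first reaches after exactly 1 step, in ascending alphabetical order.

Level 0: L
Level 1: C, G, H, I, K, M
Level 2: A, B, D, E, F, J, O
Level 3: N

C, G, H, I, K, M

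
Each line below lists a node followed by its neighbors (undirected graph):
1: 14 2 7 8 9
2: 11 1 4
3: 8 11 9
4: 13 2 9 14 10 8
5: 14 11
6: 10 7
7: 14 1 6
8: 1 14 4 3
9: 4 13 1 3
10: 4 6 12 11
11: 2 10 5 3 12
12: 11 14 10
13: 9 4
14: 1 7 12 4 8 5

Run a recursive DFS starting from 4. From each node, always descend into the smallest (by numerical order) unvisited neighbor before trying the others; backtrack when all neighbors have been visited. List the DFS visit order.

Visit 4
4 → 2
2 → 1
1 → 7
7 → 6
6 → 10
10 → 11
11 → 3
3 → 8
8 → 14
14 → 5
14 → 12
3 → 9
9 → 13

4 → 2 → 1 → 7 → 6 → 10 → 11 → 3 → 8 → 14 → 5 → 12 → 9 → 13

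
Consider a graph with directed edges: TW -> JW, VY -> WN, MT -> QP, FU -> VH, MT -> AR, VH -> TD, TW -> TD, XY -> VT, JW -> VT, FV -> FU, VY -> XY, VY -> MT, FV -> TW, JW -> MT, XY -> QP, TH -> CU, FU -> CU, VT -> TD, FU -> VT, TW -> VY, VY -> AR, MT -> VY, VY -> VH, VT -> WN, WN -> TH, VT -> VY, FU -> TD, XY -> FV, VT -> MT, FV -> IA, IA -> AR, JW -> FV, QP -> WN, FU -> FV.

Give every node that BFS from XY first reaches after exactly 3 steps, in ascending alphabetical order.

AR, CU, JW, TH, VH

Level 0: XY
Level 1: FV, QP, VT
Level 2: FU, IA, MT, TD, TW, VY, WN
Level 3: AR, CU, JW, TH, VH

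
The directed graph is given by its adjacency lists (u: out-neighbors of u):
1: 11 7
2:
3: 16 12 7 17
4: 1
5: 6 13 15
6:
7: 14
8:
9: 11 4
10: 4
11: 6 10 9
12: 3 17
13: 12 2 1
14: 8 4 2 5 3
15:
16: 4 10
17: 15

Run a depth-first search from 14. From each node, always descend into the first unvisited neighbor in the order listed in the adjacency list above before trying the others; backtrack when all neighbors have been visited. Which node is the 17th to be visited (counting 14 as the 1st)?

15

Visit 14
14 → 8
14 → 4
4 → 1
1 → 11
11 → 6
11 → 10
11 → 9
1 → 7
14 → 2
14 → 5
5 → 13
13 → 12
12 → 3
3 → 16
3 → 17
17 → 15

Visit order: 14, 8, 4, 1, 11, 6, 10, 9, 7, 2, 5, 13, 12, 3, 16, 17, 15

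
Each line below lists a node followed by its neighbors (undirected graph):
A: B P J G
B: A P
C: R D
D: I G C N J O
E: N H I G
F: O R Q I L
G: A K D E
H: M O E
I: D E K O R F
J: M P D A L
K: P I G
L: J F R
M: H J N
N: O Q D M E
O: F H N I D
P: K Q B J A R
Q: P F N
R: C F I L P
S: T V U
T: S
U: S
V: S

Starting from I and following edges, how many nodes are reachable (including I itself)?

BFS from I visits: I, D, E, K, O, R, F, G, C, N, J, H, P, L, Q, A, M, B
Reachable nodes: 18 of 22 total.

18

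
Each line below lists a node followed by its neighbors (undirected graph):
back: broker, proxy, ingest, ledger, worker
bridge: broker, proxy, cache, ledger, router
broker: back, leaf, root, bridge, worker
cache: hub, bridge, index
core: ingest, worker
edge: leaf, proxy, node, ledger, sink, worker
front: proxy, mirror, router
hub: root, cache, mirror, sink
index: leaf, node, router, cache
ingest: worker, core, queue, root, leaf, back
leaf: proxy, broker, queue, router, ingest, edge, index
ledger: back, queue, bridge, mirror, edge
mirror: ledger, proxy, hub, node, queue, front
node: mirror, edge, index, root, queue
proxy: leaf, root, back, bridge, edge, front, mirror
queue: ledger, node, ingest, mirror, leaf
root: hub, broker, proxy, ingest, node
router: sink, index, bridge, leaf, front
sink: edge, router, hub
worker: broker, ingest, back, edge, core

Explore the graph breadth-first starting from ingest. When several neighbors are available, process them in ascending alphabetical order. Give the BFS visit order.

ingest, back, core, leaf, queue, root, worker, broker, ledger, proxy, edge, index, router, mirror, node, hub, bridge, front, sink, cache

Visit ingest; enqueue back, core, leaf, queue, root, worker → queue [back, core, leaf, queue, root, worker]
Visit back; enqueue broker, ledger, proxy → queue [core, leaf, queue, root, worker, broker, ledger, proxy]
Visit core → queue [leaf, queue, root, worker, broker, ledger, proxy]
Visit leaf; enqueue edge, index, router → queue [queue, root, worker, broker, ledger, proxy, edge, index, router]
Visit queue; enqueue mirror, node → queue [root, worker, broker, ledger, proxy, edge, index, router, mirror, node]
Visit root; enqueue hub → queue [worker, broker, ledger, proxy, edge, index, router, mirror, node, hub]
Visit worker → queue [broker, ledger, proxy, edge, index, router, mirror, node, hub]
Visit broker; enqueue bridge → queue [ledger, proxy, edge, index, router, mirror, node, hub, bridge]
Visit ledger → queue [proxy, edge, index, router, mirror, node, hub, bridge]
Visit proxy; enqueue front → queue [edge, index, router, mirror, node, hub, bridge, front]
Visit edge; enqueue sink → queue [index, router, mirror, node, hub, bridge, front, sink]
Visit index; enqueue cache → queue [router, mirror, node, hub, bridge, front, sink, cache]
Visit router → queue [mirror, node, hub, bridge, front, sink, cache]
Visit mirror → queue [node, hub, bridge, front, sink, cache]
Visit node → queue [hub, bridge, front, sink, cache]
Visit hub → queue [bridge, front, sink, cache]
Visit bridge → queue [front, sink, cache]
Visit front → queue [sink, cache]
Visit sink → queue [cache]
Visit cache → queue []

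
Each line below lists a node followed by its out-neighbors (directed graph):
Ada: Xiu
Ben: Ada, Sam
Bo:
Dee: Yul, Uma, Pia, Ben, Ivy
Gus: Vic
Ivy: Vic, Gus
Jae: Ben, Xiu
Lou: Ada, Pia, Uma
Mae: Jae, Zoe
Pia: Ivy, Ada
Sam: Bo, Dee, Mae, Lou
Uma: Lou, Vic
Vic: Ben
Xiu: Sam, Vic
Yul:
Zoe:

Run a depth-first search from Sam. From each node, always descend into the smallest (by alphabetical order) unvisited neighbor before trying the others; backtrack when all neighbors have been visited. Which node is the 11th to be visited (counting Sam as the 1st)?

Visit Sam
Sam → Bo
Sam → Dee
Dee → Ben
Ben → Ada
Ada → Xiu
Xiu → Vic
Dee → Ivy
Ivy → Gus
Dee → Pia
Dee → Uma
Uma → Lou
Dee → Yul
Sam → Mae
Mae → Jae
Mae → Zoe

Visit order: Sam, Bo, Dee, Ben, Ada, Xiu, Vic, Ivy, Gus, Pia, Uma, Lou, Yul, Mae, Jae, Zoe

Uma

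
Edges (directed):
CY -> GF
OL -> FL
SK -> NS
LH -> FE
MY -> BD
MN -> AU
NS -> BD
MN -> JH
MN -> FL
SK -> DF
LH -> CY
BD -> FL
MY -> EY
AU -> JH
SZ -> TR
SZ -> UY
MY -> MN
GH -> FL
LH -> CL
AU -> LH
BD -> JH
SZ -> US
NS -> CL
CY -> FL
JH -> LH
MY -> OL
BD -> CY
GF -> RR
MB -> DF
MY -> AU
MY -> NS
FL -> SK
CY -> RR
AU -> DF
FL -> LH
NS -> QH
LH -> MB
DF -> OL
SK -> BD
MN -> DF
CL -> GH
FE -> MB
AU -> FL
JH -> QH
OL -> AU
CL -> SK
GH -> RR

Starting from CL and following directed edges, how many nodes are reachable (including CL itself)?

17

BFS from CL visits: CL, GH, SK, FL, RR, BD, DF, NS, LH, CY, JH, OL, QH, FE, MB, GF, AU
Reachable nodes: 17 of 24 total.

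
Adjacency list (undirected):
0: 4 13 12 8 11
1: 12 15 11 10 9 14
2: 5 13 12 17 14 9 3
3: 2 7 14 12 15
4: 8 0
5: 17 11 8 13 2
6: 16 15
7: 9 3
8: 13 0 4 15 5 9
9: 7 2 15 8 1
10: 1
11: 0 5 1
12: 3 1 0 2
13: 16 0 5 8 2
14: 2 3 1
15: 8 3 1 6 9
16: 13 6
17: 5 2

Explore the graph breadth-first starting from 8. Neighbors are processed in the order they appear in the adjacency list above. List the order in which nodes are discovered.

Visit 8; enqueue 13, 0, 4, 15, 5, 9 → queue [13, 0, 4, 15, 5, 9]
Visit 13; enqueue 16, 2 → queue [0, 4, 15, 5, 9, 16, 2]
Visit 0; enqueue 12, 11 → queue [4, 15, 5, 9, 16, 2, 12, 11]
Visit 4 → queue [15, 5, 9, 16, 2, 12, 11]
Visit 15; enqueue 3, 1, 6 → queue [5, 9, 16, 2, 12, 11, 3, 1, 6]
Visit 5; enqueue 17 → queue [9, 16, 2, 12, 11, 3, 1, 6, 17]
Visit 9; enqueue 7 → queue [16, 2, 12, 11, 3, 1, 6, 17, 7]
Visit 16 → queue [2, 12, 11, 3, 1, 6, 17, 7]
Visit 2; enqueue 14 → queue [12, 11, 3, 1, 6, 17, 7, 14]
Visit 12 → queue [11, 3, 1, 6, 17, 7, 14]
Visit 11 → queue [3, 1, 6, 17, 7, 14]
Visit 3 → queue [1, 6, 17, 7, 14]
Visit 1; enqueue 10 → queue [6, 17, 7, 14, 10]
Visit 6 → queue [17, 7, 14, 10]
Visit 17 → queue [7, 14, 10]
Visit 7 → queue [14, 10]
Visit 14 → queue [10]
Visit 10 → queue []

8 -> 13 -> 0 -> 4 -> 15 -> 5 -> 9 -> 16 -> 2 -> 12 -> 11 -> 3 -> 1 -> 6 -> 17 -> 7 -> 14 -> 10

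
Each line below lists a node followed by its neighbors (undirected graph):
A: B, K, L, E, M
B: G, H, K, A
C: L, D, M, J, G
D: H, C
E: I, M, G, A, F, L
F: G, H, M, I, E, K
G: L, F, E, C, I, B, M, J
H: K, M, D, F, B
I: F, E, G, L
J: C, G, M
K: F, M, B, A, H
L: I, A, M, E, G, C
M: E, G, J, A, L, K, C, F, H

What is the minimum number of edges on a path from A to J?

Level 0: A
Level 1: B, E, K, L, M
Level 2: C, F, G, H, I, J
Level 3: D
J first appears at level 2.

2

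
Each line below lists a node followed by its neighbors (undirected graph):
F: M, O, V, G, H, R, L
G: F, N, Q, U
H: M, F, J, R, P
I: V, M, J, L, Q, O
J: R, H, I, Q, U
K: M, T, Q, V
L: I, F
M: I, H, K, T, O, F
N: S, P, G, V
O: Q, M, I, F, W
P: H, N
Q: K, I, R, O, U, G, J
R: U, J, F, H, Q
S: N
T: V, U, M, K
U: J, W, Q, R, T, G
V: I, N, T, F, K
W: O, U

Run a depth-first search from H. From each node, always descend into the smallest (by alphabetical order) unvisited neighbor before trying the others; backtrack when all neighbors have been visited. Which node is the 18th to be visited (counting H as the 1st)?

Visit H
H → F
F → G
G → N
N → P
N → S
N → V
V → I
I → J
J → Q
Q → K
K → M
M → O
O → W
W → U
U → R
U → T
I → L

Visit order: H, F, G, N, P, S, V, I, J, Q, K, M, O, W, U, R, T, L

L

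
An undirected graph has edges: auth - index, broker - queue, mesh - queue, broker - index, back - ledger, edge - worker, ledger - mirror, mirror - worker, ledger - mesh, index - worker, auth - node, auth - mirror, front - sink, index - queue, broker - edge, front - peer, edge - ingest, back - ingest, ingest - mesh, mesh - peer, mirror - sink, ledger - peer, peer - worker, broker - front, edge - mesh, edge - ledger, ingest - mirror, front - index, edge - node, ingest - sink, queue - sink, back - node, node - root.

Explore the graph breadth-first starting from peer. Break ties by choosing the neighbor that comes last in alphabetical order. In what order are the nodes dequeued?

peer → worker → mesh → ledger → front → mirror → index → edge → queue → ingest → back → sink → broker → auth → node → root

Visit peer; enqueue worker, mesh, ledger, front → queue [worker, mesh, ledger, front]
Visit worker; enqueue mirror, index, edge → queue [mesh, ledger, front, mirror, index, edge]
Visit mesh; enqueue queue, ingest → queue [ledger, front, mirror, index, edge, queue, ingest]
Visit ledger; enqueue back → queue [front, mirror, index, edge, queue, ingest, back]
Visit front; enqueue sink, broker → queue [mirror, index, edge, queue, ingest, back, sink, broker]
Visit mirror; enqueue auth → queue [index, edge, queue, ingest, back, sink, broker, auth]
Visit index → queue [edge, queue, ingest, back, sink, broker, auth]
Visit edge; enqueue node → queue [queue, ingest, back, sink, broker, auth, node]
Visit queue → queue [ingest, back, sink, broker, auth, node]
Visit ingest → queue [back, sink, broker, auth, node]
Visit back → queue [sink, broker, auth, node]
Visit sink → queue [broker, auth, node]
Visit broker → queue [auth, node]
Visit auth → queue [node]
Visit node; enqueue root → queue [root]
Visit root → queue []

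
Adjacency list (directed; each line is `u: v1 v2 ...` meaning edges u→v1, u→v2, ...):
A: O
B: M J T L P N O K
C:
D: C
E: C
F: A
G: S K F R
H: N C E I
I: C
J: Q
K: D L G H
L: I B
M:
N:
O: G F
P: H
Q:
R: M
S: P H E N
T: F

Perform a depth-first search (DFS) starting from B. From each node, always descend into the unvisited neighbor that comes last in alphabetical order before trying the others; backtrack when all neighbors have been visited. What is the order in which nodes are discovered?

Visit B
B → T
T → F
F → A
A → O
O → G
G → S
S → P
P → H
H → N
H → I
I → C
H → E
G → R
R → M
G → K
K → L
K → D
B → J
J → Q

B T F A O G S P H N I C E R M K L D J Q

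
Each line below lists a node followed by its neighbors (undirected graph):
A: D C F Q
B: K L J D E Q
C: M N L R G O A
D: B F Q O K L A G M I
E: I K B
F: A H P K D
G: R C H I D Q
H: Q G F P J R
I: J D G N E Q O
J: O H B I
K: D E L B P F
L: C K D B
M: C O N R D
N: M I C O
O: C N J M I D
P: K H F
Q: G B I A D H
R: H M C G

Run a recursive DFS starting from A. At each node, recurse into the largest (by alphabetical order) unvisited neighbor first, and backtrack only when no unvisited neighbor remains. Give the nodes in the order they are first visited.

A → Q → I → O → N → M → R → H → P → K → L → D → G → C → F → B → J → E

Visit A
A → Q
Q → I
I → O
O → N
N → M
M → R
R → H
H → P
P → K
K → L
L → D
D → G
G → C
D → F
D → B
B → J
B → E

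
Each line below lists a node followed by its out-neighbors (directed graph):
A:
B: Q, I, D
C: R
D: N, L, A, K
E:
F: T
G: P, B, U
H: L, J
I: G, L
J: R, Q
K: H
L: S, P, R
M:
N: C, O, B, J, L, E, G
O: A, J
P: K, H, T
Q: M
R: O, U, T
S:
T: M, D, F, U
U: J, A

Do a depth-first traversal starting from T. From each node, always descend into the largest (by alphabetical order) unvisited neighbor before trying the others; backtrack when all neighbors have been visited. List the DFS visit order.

T U J R O A Q M F D N L S P K H G B I E C

Visit T
T → U
U → J
J → R
R → O
O → A
J → Q
Q → M
T → F
T → D
D → N
N → L
L → S
L → P
P → K
K → H
N → G
G → B
B → I
N → E
N → C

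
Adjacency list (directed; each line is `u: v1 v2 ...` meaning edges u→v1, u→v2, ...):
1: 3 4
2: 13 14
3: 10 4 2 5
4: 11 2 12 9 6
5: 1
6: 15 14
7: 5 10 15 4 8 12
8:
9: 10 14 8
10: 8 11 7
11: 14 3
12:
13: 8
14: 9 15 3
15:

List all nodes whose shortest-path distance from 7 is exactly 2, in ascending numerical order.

1, 2, 6, 9, 11

Level 0: 7
Level 1: 4, 5, 8, 10, 12, 15
Level 2: 1, 2, 6, 9, 11
Level 3: 3, 13, 14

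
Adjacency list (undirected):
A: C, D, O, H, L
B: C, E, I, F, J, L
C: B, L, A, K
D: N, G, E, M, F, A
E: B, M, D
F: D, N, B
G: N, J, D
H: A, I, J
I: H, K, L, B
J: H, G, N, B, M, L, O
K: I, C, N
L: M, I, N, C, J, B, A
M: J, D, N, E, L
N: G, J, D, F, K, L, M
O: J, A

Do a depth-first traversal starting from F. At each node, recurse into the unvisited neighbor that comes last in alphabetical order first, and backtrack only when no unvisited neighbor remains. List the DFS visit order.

F N M L J O A H I K C B E D G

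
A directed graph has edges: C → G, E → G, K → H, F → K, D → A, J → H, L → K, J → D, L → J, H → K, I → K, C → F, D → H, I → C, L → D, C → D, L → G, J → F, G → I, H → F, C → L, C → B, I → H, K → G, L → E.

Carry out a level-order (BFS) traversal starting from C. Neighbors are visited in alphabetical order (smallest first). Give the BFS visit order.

Visit C; enqueue B, D, F, G, L → queue [B, D, F, G, L]
Visit B → queue [D, F, G, L]
Visit D; enqueue A, H → queue [F, G, L, A, H]
Visit F; enqueue K → queue [G, L, A, H, K]
Visit G; enqueue I → queue [L, A, H, K, I]
Visit L; enqueue E, J → queue [A, H, K, I, E, J]
Visit A → queue [H, K, I, E, J]
Visit H → queue [K, I, E, J]
Visit K → queue [I, E, J]
Visit I → queue [E, J]
Visit E → queue [J]
Visit J → queue []

C -> B -> D -> F -> G -> L -> A -> H -> K -> I -> E -> J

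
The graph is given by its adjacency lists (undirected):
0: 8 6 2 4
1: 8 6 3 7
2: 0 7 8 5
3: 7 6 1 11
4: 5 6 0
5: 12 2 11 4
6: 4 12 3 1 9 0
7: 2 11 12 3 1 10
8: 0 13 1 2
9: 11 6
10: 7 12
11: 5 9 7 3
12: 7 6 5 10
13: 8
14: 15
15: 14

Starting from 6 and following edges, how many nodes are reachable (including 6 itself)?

14

BFS from 6 visits: 6, 0, 1, 3, 4, 9, 12, 2, 8, 7, 11, 5, 10, 13
Reachable nodes: 14 of 16 total.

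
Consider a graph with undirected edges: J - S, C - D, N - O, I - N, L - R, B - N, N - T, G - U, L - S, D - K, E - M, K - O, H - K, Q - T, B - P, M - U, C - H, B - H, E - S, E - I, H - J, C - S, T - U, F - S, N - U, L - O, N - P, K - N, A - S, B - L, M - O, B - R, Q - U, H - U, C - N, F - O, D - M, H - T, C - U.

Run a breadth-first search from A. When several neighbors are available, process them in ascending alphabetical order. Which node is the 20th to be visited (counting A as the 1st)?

Visit A; enqueue S → queue [S]
Visit S; enqueue C, E, F, J, L → queue [C, E, F, J, L]
Visit C; enqueue D, H, N, U → queue [E, F, J, L, D, H, N, U]
Visit E; enqueue I, M → queue [F, J, L, D, H, N, U, I, M]
Visit F; enqueue O → queue [J, L, D, H, N, U, I, M, O]
Visit J → queue [L, D, H, N, U, I, M, O]
Visit L; enqueue B, R → queue [D, H, N, U, I, M, O, B, R]
Visit D; enqueue K → queue [H, N, U, I, M, O, B, R, K]
Visit H; enqueue T → queue [N, U, I, M, O, B, R, K, T]
Visit N; enqueue P → queue [U, I, M, O, B, R, K, T, P]
Visit U; enqueue G, Q → queue [I, M, O, B, R, K, T, P, G, Q]
Visit I → queue [M, O, B, R, K, T, P, G, Q]
Visit M → queue [O, B, R, K, T, P, G, Q]
Visit O → queue [B, R, K, T, P, G, Q]
Visit B → queue [R, K, T, P, G, Q]
Visit R → queue [K, T, P, G, Q]
Visit K → queue [T, P, G, Q]
Visit T → queue [P, G, Q]
Visit P → queue [G, Q]
Visit G → queue [Q]
Visit Q → queue []

Visit order: A, S, C, E, F, J, L, D, H, N, U, I, M, O, B, R, K, T, P, G, Q

G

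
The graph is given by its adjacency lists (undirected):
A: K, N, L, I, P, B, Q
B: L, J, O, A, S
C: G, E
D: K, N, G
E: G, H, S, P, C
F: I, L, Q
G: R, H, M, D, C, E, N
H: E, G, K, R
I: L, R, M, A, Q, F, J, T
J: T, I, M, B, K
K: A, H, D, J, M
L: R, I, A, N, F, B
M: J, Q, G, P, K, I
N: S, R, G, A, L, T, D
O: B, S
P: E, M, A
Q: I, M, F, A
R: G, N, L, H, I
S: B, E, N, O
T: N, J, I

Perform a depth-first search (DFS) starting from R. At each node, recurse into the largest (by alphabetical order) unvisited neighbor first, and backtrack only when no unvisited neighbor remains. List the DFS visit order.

Visit R
R → N
N → T
T → J
J → M
M → Q
Q → I
I → L
L → F
L → B
B → S
S → O
S → E
E → P
P → A
A → K
K → H
H → G
G → D
G → C

R -> N -> T -> J -> M -> Q -> I -> L -> F -> B -> S -> O -> E -> P -> A -> K -> H -> G -> D -> C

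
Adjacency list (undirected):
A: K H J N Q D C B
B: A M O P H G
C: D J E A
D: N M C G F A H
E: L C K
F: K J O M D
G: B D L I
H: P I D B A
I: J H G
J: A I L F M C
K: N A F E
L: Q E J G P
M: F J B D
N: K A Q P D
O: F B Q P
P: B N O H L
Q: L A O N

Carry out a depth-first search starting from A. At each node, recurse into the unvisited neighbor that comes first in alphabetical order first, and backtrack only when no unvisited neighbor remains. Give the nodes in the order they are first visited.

A, B, G, D, C, E, K, F, J, I, H, P, L, Q, N, O, M

Visit A
A → B
B → G
G → D
D → C
C → E
E → K
K → F
F → J
J → I
I → H
H → P
P → L
L → Q
Q → N
Q → O
J → M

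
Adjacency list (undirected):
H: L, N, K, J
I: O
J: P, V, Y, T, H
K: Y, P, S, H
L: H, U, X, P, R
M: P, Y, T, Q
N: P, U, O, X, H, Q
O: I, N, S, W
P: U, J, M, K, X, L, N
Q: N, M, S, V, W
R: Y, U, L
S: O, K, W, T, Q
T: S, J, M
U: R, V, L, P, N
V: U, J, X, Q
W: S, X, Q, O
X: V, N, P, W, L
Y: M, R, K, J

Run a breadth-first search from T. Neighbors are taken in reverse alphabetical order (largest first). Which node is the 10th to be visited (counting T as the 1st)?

P

Visit T; enqueue S, M, J → queue [S, M, J]
Visit S; enqueue W, Q, O, K → queue [M, J, W, Q, O, K]
Visit M; enqueue Y, P → queue [J, W, Q, O, K, Y, P]
Visit J; enqueue V, H → queue [W, Q, O, K, Y, P, V, H]
Visit W; enqueue X → queue [Q, O, K, Y, P, V, H, X]
Visit Q; enqueue N → queue [O, K, Y, P, V, H, X, N]
Visit O; enqueue I → queue [K, Y, P, V, H, X, N, I]
Visit K → queue [Y, P, V, H, X, N, I]
Visit Y; enqueue R → queue [P, V, H, X, N, I, R]
Visit P; enqueue U, L → queue [V, H, X, N, I, R, U, L]
Visit V → queue [H, X, N, I, R, U, L]
Visit H → queue [X, N, I, R, U, L]
Visit X → queue [N, I, R, U, L]
Visit N → queue [I, R, U, L]
Visit I → queue [R, U, L]
Visit R → queue [U, L]
Visit U → queue [L]
Visit L → queue []

Visit order: T, S, M, J, W, Q, O, K, Y, P, V, H, X, N, I, R, U, L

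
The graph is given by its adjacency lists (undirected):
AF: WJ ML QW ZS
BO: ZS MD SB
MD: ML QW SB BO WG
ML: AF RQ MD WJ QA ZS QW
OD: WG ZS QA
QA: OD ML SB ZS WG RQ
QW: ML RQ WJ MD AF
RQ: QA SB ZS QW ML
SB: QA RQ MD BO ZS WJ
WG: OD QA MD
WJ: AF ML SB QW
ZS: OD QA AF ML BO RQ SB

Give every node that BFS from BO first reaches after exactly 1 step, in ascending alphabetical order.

Level 0: BO
Level 1: MD, SB, ZS
Level 2: AF, ML, OD, QA, QW, RQ, WG, WJ

MD, SB, ZS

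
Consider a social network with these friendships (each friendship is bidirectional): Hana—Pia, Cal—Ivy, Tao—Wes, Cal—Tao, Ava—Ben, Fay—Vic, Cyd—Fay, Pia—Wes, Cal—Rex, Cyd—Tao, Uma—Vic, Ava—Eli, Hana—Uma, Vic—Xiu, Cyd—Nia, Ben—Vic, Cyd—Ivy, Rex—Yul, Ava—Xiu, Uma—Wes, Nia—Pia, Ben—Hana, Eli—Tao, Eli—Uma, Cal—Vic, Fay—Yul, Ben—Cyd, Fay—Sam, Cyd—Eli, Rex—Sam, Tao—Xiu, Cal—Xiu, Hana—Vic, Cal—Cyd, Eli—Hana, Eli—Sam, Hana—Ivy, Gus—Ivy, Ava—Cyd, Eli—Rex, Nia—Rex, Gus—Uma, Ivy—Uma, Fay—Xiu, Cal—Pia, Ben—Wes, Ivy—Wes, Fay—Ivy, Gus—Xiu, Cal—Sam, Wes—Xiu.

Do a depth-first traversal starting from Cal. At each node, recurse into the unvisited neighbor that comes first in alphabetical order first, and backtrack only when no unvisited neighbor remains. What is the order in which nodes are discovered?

Cal → Cyd → Ava → Ben → Hana → Eli → Rex → Nia → Pia → Wes → Ivy → Fay → Sam → Vic → Uma → Gus → Xiu → Tao → Yul

Visit Cal
Cal → Cyd
Cyd → Ava
Ava → Ben
Ben → Hana
Hana → Eli
Eli → Rex
Rex → Nia
Nia → Pia
Pia → Wes
Wes → Ivy
Ivy → Fay
Fay → Sam
Fay → Vic
Vic → Uma
Uma → Gus
Gus → Xiu
Xiu → Tao
Fay → Yul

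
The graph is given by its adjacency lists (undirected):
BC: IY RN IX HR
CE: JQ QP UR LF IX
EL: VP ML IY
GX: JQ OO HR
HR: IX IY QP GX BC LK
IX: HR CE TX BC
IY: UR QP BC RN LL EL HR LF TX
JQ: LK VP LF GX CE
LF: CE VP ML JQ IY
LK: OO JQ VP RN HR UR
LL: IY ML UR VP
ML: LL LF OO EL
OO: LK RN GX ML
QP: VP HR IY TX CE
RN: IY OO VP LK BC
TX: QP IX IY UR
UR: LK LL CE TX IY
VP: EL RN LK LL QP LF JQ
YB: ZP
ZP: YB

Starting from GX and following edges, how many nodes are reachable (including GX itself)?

BFS from GX visits: GX, JQ, OO, HR, LK, VP, LF, CE, RN, ML, IX, IY, QP, BC, UR, EL, LL, TX
Reachable nodes: 18 of 20 total.

18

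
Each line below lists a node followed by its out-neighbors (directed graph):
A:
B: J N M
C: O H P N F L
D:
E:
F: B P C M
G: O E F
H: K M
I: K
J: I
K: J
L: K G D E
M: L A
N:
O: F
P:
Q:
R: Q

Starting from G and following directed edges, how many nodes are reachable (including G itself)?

BFS from G visits: G, O, E, F, B, P, C, M, J, N, H, L, A, I, K, D
Reachable nodes: 16 of 18 total.

16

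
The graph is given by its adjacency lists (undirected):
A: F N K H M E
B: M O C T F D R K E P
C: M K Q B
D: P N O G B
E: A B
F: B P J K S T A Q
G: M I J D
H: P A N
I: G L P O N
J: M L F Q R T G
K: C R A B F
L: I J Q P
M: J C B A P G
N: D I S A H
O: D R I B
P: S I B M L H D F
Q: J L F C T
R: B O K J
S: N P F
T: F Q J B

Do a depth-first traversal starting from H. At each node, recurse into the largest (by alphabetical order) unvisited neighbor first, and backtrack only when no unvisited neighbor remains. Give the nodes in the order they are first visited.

H -> P -> S -> N -> I -> O -> R -> K -> F -> T -> Q -> L -> J -> M -> G -> D -> B -> E -> A -> C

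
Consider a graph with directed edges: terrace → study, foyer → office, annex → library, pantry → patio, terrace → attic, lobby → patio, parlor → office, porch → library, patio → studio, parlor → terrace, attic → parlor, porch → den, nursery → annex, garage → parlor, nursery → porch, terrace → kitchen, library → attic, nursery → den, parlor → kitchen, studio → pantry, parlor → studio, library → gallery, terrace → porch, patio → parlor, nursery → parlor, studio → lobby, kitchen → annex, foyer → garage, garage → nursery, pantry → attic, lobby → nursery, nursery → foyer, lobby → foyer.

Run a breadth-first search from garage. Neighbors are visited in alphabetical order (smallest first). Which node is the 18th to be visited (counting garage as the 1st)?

Visit garage; enqueue nursery, parlor → queue [nursery, parlor]
Visit nursery; enqueue annex, den, foyer, porch → queue [parlor, annex, den, foyer, porch]
Visit parlor; enqueue kitchen, office, studio, terrace → queue [annex, den, foyer, porch, kitchen, office, studio, terrace]
Visit annex; enqueue library → queue [den, foyer, porch, kitchen, office, studio, terrace, library]
Visit den → queue [foyer, porch, kitchen, office, studio, terrace, library]
Visit foyer → queue [porch, kitchen, office, studio, terrace, library]
Visit porch → queue [kitchen, office, studio, terrace, library]
Visit kitchen → queue [office, studio, terrace, library]
Visit office → queue [studio, terrace, library]
Visit studio; enqueue lobby, pantry → queue [terrace, library, lobby, pantry]
Visit terrace; enqueue attic, study → queue [library, lobby, pantry, attic, study]
Visit library; enqueue gallery → queue [lobby, pantry, attic, study, gallery]
Visit lobby; enqueue patio → queue [pantry, attic, study, gallery, patio]
Visit pantry → queue [attic, study, gallery, patio]
Visit attic → queue [study, gallery, patio]
Visit study → queue [gallery, patio]
Visit gallery → queue [patio]
Visit patio → queue []

Visit order: garage, nursery, parlor, annex, den, foyer, porch, kitchen, office, studio, terrace, library, lobby, pantry, attic, study, gallery, patio

patio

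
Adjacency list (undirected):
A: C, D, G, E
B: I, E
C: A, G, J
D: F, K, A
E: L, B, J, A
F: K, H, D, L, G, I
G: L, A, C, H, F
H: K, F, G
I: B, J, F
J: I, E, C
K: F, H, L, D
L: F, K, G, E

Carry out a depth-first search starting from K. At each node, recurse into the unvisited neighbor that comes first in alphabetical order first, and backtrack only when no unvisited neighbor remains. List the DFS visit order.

K -> D -> A -> C -> G -> F -> H -> I -> B -> E -> J -> L

Visit K
K → D
D → A
A → C
C → G
G → F
F → H
F → I
I → B
B → E
E → J
E → L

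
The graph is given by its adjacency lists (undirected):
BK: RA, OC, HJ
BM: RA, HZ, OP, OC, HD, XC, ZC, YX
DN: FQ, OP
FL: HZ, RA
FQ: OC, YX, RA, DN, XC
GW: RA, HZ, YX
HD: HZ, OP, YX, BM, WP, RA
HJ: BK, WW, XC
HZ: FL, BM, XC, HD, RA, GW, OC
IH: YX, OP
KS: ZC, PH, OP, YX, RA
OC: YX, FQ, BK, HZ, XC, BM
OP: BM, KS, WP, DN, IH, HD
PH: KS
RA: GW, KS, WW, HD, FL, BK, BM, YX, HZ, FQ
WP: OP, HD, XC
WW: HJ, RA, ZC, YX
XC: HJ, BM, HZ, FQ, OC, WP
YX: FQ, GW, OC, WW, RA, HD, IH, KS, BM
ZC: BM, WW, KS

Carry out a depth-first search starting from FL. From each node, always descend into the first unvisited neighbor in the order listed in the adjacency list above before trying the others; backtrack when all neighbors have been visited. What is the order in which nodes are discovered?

FL, HZ, BM, RA, GW, YX, FQ, OC, BK, HJ, WW, ZC, KS, PH, OP, WP, HD, XC, DN, IH

Visit FL
FL → HZ
HZ → BM
BM → RA
RA → GW
GW → YX
YX → FQ
FQ → OC
OC → BK
BK → HJ
HJ → WW
WW → ZC
ZC → KS
KS → PH
KS → OP
OP → WP
WP → HD
WP → XC
OP → DN
OP → IH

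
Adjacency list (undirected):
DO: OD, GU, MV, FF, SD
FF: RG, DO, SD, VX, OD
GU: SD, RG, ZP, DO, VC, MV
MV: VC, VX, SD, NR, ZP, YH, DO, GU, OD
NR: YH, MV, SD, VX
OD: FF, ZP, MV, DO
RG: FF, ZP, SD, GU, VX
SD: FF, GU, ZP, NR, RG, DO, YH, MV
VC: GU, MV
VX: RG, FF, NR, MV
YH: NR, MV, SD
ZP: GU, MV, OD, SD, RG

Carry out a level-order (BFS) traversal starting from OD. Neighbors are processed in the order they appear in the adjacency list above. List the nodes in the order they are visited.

Visit OD; enqueue FF, ZP, MV, DO → queue [FF, ZP, MV, DO]
Visit FF; enqueue RG, SD, VX → queue [ZP, MV, DO, RG, SD, VX]
Visit ZP; enqueue GU → queue [MV, DO, RG, SD, VX, GU]
Visit MV; enqueue VC, NR, YH → queue [DO, RG, SD, VX, GU, VC, NR, YH]
Visit DO → queue [RG, SD, VX, GU, VC, NR, YH]
Visit RG → queue [SD, VX, GU, VC, NR, YH]
Visit SD → queue [VX, GU, VC, NR, YH]
Visit VX → queue [GU, VC, NR, YH]
Visit GU → queue [VC, NR, YH]
Visit VC → queue [NR, YH]
Visit NR → queue [YH]
Visit YH → queue []

OD → FF → ZP → MV → DO → RG → SD → VX → GU → VC → NR → YH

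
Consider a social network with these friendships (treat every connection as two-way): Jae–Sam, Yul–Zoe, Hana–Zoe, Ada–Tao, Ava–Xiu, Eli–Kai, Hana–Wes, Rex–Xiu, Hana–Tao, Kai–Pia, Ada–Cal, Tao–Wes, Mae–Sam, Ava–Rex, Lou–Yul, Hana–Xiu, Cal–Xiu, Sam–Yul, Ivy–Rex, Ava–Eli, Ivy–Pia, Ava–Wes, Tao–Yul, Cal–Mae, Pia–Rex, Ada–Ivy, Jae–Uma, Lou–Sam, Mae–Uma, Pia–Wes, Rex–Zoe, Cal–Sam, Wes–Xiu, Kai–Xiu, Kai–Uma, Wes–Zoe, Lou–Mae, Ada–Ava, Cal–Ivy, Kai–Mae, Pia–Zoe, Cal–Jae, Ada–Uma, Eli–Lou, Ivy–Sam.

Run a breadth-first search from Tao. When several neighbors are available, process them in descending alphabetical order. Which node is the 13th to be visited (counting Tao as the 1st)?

Ivy

Visit Tao; enqueue Yul, Wes, Hana, Ada → queue [Yul, Wes, Hana, Ada]
Visit Yul; enqueue Zoe, Sam, Lou → queue [Wes, Hana, Ada, Zoe, Sam, Lou]
Visit Wes; enqueue Xiu, Pia, Ava → queue [Hana, Ada, Zoe, Sam, Lou, Xiu, Pia, Ava]
Visit Hana → queue [Ada, Zoe, Sam, Lou, Xiu, Pia, Ava]
Visit Ada; enqueue Uma, Ivy, Cal → queue [Zoe, Sam, Lou, Xiu, Pia, Ava, Uma, Ivy, Cal]
Visit Zoe; enqueue Rex → queue [Sam, Lou, Xiu, Pia, Ava, Uma, Ivy, Cal, Rex]
Visit Sam; enqueue Mae, Jae → queue [Lou, Xiu, Pia, Ava, Uma, Ivy, Cal, Rex, Mae, Jae]
Visit Lou; enqueue Eli → queue [Xiu, Pia, Ava, Uma, Ivy, Cal, Rex, Mae, Jae, Eli]
Visit Xiu; enqueue Kai → queue [Pia, Ava, Uma, Ivy, Cal, Rex, Mae, Jae, Eli, Kai]
Visit Pia → queue [Ava, Uma, Ivy, Cal, Rex, Mae, Jae, Eli, Kai]
Visit Ava → queue [Uma, Ivy, Cal, Rex, Mae, Jae, Eli, Kai]
Visit Uma → queue [Ivy, Cal, Rex, Mae, Jae, Eli, Kai]
Visit Ivy → queue [Cal, Rex, Mae, Jae, Eli, Kai]
Visit Cal → queue [Rex, Mae, Jae, Eli, Kai]
Visit Rex → queue [Mae, Jae, Eli, Kai]
Visit Mae → queue [Jae, Eli, Kai]
Visit Jae → queue [Eli, Kai]
Visit Eli → queue [Kai]
Visit Kai → queue []

Visit order: Tao, Yul, Wes, Hana, Ada, Zoe, Sam, Lou, Xiu, Pia, Ava, Uma, Ivy, Cal, Rex, Mae, Jae, Eli, Kai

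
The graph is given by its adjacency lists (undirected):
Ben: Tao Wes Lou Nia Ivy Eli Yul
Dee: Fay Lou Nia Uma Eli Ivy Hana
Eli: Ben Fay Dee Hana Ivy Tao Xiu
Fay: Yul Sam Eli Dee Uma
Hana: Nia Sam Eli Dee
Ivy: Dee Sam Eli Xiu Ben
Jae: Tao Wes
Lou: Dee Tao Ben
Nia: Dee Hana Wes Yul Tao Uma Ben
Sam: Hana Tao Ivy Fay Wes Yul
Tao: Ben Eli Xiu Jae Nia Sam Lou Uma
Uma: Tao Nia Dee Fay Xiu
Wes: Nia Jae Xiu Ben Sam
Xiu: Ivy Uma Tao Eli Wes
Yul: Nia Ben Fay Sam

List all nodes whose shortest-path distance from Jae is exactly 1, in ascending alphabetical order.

Level 0: Jae
Level 1: Tao, Wes
Level 2: Ben, Eli, Lou, Nia, Sam, Uma, Xiu
Level 3: Dee, Fay, Hana, Ivy, Yul

Tao, Wes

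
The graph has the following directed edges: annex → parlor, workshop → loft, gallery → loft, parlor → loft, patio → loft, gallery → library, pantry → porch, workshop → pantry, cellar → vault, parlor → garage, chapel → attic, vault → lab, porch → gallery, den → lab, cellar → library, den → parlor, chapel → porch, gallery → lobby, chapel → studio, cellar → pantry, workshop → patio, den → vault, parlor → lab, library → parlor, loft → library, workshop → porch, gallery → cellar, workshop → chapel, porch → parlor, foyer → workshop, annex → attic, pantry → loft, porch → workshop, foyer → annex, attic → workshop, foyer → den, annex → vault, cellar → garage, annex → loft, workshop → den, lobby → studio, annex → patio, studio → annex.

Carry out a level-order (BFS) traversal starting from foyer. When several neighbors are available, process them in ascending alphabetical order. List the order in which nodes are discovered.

foyer, annex, den, workshop, attic, loft, parlor, patio, vault, lab, chapel, pantry, porch, library, garage, studio, gallery, cellar, lobby

Visit foyer; enqueue annex, den, workshop → queue [annex, den, workshop]
Visit annex; enqueue attic, loft, parlor, patio, vault → queue [den, workshop, attic, loft, parlor, patio, vault]
Visit den; enqueue lab → queue [workshop, attic, loft, parlor, patio, vault, lab]
Visit workshop; enqueue chapel, pantry, porch → queue [attic, loft, parlor, patio, vault, lab, chapel, pantry, porch]
Visit attic → queue [loft, parlor, patio, vault, lab, chapel, pantry, porch]
Visit loft; enqueue library → queue [parlor, patio, vault, lab, chapel, pantry, porch, library]
Visit parlor; enqueue garage → queue [patio, vault, lab, chapel, pantry, porch, library, garage]
Visit patio → queue [vault, lab, chapel, pantry, porch, library, garage]
Visit vault → queue [lab, chapel, pantry, porch, library, garage]
Visit lab → queue [chapel, pantry, porch, library, garage]
Visit chapel; enqueue studio → queue [pantry, porch, library, garage, studio]
Visit pantry → queue [porch, library, garage, studio]
Visit porch; enqueue gallery → queue [library, garage, studio, gallery]
Visit library → queue [garage, studio, gallery]
Visit garage → queue [studio, gallery]
Visit studio → queue [gallery]
Visit gallery; enqueue cellar, lobby → queue [cellar, lobby]
Visit cellar → queue [lobby]
Visit lobby → queue []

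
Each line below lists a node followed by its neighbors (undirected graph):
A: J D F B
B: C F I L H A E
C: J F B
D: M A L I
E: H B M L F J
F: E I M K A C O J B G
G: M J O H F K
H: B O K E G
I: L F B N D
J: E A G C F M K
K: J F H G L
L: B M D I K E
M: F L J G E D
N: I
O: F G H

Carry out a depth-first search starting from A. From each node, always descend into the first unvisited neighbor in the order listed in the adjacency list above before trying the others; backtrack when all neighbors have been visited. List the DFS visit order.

A J E H B C F I L M G O K D N

Visit A
A → J
J → E
E → H
H → B
B → C
C → F
F → I
I → L
L → M
M → G
G → O
G → K
M → D
I → N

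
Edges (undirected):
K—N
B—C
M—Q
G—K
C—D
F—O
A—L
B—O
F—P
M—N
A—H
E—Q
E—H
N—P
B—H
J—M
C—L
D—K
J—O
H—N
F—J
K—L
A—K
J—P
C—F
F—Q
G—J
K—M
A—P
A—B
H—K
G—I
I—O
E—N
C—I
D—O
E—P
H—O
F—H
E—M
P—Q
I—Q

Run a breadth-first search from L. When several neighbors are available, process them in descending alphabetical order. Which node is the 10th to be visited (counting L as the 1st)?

I

Visit L; enqueue K, C, A → queue [K, C, A]
Visit K; enqueue N, M, H, G, D → queue [C, A, N, M, H, G, D]
Visit C; enqueue I, F, B → queue [A, N, M, H, G, D, I, F, B]
Visit A; enqueue P → queue [N, M, H, G, D, I, F, B, P]
Visit N; enqueue E → queue [M, H, G, D, I, F, B, P, E]
Visit M; enqueue Q, J → queue [H, G, D, I, F, B, P, E, Q, J]
Visit H; enqueue O → queue [G, D, I, F, B, P, E, Q, J, O]
Visit G → queue [D, I, F, B, P, E, Q, J, O]
Visit D → queue [I, F, B, P, E, Q, J, O]
Visit I → queue [F, B, P, E, Q, J, O]
Visit F → queue [B, P, E, Q, J, O]
Visit B → queue [P, E, Q, J, O]
Visit P → queue [E, Q, J, O]
Visit E → queue [Q, J, O]
Visit Q → queue [J, O]
Visit J → queue [O]
Visit O → queue []

Visit order: L, K, C, A, N, M, H, G, D, I, F, B, P, E, Q, J, O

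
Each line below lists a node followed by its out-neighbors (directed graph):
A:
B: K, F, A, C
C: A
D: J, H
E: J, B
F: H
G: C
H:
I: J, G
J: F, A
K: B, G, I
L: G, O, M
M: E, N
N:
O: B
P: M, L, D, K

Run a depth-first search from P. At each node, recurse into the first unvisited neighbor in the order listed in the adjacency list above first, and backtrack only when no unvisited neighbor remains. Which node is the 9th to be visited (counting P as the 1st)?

K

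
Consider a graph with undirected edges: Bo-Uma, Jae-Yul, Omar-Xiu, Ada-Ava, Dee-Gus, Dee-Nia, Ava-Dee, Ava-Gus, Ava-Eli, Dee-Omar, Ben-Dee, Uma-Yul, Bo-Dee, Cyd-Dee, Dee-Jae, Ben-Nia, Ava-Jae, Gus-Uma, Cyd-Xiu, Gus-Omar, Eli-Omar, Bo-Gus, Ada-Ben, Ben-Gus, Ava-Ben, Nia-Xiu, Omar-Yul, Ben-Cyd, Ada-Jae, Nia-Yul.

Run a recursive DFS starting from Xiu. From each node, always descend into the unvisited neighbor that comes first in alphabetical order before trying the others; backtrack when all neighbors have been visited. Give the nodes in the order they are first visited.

Xiu Cyd Ben Ada Ava Dee Bo Gus Omar Eli Yul Jae Nia Uma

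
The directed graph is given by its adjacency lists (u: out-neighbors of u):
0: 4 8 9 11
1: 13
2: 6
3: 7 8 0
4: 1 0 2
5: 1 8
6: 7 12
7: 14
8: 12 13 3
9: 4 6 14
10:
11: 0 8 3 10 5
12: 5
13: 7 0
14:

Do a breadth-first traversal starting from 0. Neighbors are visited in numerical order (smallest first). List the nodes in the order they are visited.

Visit 0; enqueue 4, 8, 9, 11 → queue [4, 8, 9, 11]
Visit 4; enqueue 1, 2 → queue [8, 9, 11, 1, 2]
Visit 8; enqueue 3, 12, 13 → queue [9, 11, 1, 2, 3, 12, 13]
Visit 9; enqueue 6, 14 → queue [11, 1, 2, 3, 12, 13, 6, 14]
Visit 11; enqueue 5, 10 → queue [1, 2, 3, 12, 13, 6, 14, 5, 10]
Visit 1 → queue [2, 3, 12, 13, 6, 14, 5, 10]
Visit 2 → queue [3, 12, 13, 6, 14, 5, 10]
Visit 3; enqueue 7 → queue [12, 13, 6, 14, 5, 10, 7]
Visit 12 → queue [13, 6, 14, 5, 10, 7]
Visit 13 → queue [6, 14, 5, 10, 7]
Visit 6 → queue [14, 5, 10, 7]
Visit 14 → queue [5, 10, 7]
Visit 5 → queue [10, 7]
Visit 10 → queue [7]
Visit 7 → queue []

0, 4, 8, 9, 11, 1, 2, 3, 12, 13, 6, 14, 5, 10, 7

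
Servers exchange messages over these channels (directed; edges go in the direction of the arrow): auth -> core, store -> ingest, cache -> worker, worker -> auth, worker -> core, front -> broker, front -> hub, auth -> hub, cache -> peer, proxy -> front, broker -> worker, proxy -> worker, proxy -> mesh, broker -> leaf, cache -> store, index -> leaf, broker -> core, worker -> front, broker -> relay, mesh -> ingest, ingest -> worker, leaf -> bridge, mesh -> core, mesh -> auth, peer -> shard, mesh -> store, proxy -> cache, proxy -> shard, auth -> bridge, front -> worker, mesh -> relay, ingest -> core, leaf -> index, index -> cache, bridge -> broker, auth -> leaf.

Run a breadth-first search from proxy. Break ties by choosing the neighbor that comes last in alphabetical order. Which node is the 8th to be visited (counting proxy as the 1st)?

Visit proxy; enqueue worker, shard, mesh, front, cache → queue [worker, shard, mesh, front, cache]
Visit worker; enqueue core, auth → queue [shard, mesh, front, cache, core, auth]
Visit shard → queue [mesh, front, cache, core, auth]
Visit mesh; enqueue store, relay, ingest → queue [front, cache, core, auth, store, relay, ingest]
Visit front; enqueue hub, broker → queue [cache, core, auth, store, relay, ingest, hub, broker]
Visit cache; enqueue peer → queue [core, auth, store, relay, ingest, hub, broker, peer]
Visit core → queue [auth, store, relay, ingest, hub, broker, peer]
Visit auth; enqueue leaf, bridge → queue [store, relay, ingest, hub, broker, peer, leaf, bridge]
Visit store → queue [relay, ingest, hub, broker, peer, leaf, bridge]
Visit relay → queue [ingest, hub, broker, peer, leaf, bridge]
Visit ingest → queue [hub, broker, peer, leaf, bridge]
Visit hub → queue [broker, peer, leaf, bridge]
Visit broker → queue [peer, leaf, bridge]
Visit peer → queue [leaf, bridge]
Visit leaf; enqueue index → queue [bridge, index]
Visit bridge → queue [index]
Visit index → queue []

Visit order: proxy, worker, shard, mesh, front, cache, core, auth, store, relay, ingest, hub, broker, peer, leaf, bridge, index

auth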